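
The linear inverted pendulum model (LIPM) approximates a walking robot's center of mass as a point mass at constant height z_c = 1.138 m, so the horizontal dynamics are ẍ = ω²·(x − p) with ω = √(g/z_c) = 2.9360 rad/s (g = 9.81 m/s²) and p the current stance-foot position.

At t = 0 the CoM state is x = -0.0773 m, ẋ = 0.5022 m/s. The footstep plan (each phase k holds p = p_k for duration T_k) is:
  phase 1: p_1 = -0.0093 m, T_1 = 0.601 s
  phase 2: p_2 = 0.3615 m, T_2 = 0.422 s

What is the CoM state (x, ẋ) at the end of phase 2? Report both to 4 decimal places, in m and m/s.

x = 0.7004, ẋ = 1.3452

phase 1: p=-0.0093, T=0.601, ωT=1.764536, cosh=3.005064, sinh=2.833798; start (x,ẋ)=(-0.077300, 0.502200) → end (x,ẋ)=(0.271074, 0.943381)
phase 2: p=0.3615, T=0.422, ωT=1.238992, cosh=1.870904, sinh=1.581228; start (x,ẋ)=(0.271074, 0.943381) → end (x,ẋ)=(0.700394, 1.345175)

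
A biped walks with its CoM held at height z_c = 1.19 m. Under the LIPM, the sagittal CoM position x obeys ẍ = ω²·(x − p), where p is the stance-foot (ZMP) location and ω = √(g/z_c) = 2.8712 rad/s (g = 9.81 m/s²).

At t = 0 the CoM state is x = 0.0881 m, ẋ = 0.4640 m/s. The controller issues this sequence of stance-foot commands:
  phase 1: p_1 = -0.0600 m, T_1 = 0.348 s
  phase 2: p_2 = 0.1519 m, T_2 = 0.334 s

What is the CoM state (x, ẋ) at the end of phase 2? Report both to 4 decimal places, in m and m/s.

x = 0.9312, ẋ = 2.4763

phase 1: p=-0.0600, T=0.348, ωT=0.999178, cosh=1.542115, sinh=1.173933; start (x,ẋ)=(0.088100, 0.464000) → end (x,ẋ)=(0.358100, 1.214726)
phase 2: p=0.1519, T=0.334, ωT=0.958981, cosh=1.496160, sinh=1.112876; start (x,ẋ)=(0.358100, 1.214726) → end (x,ẋ)=(0.931236, 2.476295)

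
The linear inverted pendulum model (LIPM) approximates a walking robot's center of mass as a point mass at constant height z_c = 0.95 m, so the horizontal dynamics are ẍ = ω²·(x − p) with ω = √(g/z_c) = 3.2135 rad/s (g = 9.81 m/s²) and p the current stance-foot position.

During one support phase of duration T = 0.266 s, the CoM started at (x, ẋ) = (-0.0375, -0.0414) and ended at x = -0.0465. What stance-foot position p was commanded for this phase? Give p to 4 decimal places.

ωT = 3.2135·0.266 = 0.854791; cosh(ωT) = 1.388128, sinh(ωT) = 0.962755
x(T) = p + (x₀−p)·cosh(ωT) + (ẋ₀/ω)·sinh(ωT) ⇒ p·(1 − cosh) = x(T) − x₀·cosh − (ẋ₀/ω)·sinh
numerator   = -0.0465 − (-0.0375)·1.388128 − (-0.0414/3.2135)·0.962755 = 0.017958
denominator = 1 − 1.388128 = -0.388128
p = 0.017958 / -0.388128 = -0.0463

p = -0.0463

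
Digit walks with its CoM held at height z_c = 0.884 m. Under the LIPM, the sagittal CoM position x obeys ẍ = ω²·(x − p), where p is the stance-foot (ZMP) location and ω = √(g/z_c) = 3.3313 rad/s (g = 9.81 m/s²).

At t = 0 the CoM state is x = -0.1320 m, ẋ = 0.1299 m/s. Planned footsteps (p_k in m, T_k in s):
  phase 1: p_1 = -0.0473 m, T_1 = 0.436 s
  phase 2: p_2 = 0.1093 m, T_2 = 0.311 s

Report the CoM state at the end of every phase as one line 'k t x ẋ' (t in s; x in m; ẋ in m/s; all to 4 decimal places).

phase 1: p=-0.0473, T=0.436, ωT=1.452447, cosh=2.253778, sinh=2.019781; start (x,ẋ)=(-0.132000, 0.129900) → end (x,ẋ)=(-0.159436, -0.277138)
phase 2: p=0.1093, T=0.311, ωT=1.036034, cosh=1.586439, sinh=1.231580; start (x,ẋ)=(-0.159436, -0.277138) → end (x,ẋ)=(-0.419491, -1.542223)

1 0.4360 -0.1594 -0.2771
2 0.7470 -0.4195 -1.5422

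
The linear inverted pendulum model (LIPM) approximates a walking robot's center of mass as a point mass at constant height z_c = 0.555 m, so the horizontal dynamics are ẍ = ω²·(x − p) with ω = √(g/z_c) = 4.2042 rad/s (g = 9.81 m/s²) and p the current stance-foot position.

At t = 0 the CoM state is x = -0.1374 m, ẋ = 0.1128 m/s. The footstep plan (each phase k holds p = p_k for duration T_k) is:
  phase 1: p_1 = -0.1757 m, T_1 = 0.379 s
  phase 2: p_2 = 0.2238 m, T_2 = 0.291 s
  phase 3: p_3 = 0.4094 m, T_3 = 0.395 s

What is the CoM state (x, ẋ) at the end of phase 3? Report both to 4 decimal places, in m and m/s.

phase 1: p=-0.1757, T=0.379, ωT=1.593392, cosh=2.561822, sinh=2.358587; start (x,ẋ)=(-0.137400, 0.112800) → end (x,ẋ)=(-0.014301, 0.668755)
phase 2: p=0.2238, T=0.291, ωT=1.223422, cosh=1.846510, sinh=1.552289; start (x,ẋ)=(-0.014301, 0.668755) → end (x,ẋ)=(0.031065, -0.319012)
phase 3: p=0.4094, T=0.395, ωT=1.660659, cosh=2.726396, sinh=2.536382; start (x,ẋ)=(0.031065, -0.319012) → end (x,ẋ)=(-0.814550, -4.904114)

x = -0.8146, ẋ = -4.9041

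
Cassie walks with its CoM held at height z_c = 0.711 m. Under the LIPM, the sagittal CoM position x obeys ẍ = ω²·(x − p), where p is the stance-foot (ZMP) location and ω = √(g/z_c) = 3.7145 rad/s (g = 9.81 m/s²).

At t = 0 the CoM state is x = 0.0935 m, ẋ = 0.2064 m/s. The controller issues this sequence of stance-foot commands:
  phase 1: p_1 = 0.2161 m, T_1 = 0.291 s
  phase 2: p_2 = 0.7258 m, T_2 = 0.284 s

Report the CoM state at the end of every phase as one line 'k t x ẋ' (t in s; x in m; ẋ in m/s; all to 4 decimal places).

phase 1: p=0.2161, T=0.291, ωT=1.080920, cosh=1.643336, sinh=1.304053; start (x,ẋ)=(0.093500, 0.206400) → end (x,ẋ)=(0.087088, -0.254678)
phase 2: p=0.7258, T=0.284, ωT=1.054918, cosh=1.609980, sinh=1.261759; start (x,ẋ)=(0.087088, -0.254678) → end (x,ẋ)=(-0.389024, -3.403545)

1 0.2910 0.0871 -0.2547
2 0.5750 -0.3890 -3.4035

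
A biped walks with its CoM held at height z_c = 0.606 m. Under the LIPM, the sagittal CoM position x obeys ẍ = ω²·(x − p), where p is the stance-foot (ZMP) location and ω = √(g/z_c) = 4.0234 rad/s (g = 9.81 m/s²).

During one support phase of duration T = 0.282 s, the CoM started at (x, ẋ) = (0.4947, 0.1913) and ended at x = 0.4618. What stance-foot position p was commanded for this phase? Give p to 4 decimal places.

ωT = 4.0234·0.282 = 1.134599; cosh(ωT) = 1.715738, sinh(ωT) = 1.394187
x(T) = p + (x₀−p)·cosh(ωT) + (ẋ₀/ω)·sinh(ωT) ⇒ p·(1 − cosh) = x(T) − x₀·cosh − (ẋ₀/ω)·sinh
numerator   = 0.4618 − (0.4947)·1.715738 − (0.1913/4.0234)·1.394187 = -0.453265
denominator = 1 − 1.715738 = -0.715738
p = -0.453265 / -0.715738 = 0.6333

p = 0.6333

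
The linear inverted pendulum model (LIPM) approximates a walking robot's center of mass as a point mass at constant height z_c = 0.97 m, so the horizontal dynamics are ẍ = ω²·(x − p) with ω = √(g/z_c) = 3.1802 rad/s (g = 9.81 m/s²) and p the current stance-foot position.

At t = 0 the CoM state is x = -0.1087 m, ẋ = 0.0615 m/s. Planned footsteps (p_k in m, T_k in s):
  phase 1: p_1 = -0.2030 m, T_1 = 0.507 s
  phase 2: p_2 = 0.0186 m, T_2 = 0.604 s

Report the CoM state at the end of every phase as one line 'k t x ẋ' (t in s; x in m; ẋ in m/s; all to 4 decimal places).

1 0.5070 0.0894 0.8824
2 1.1110 1.1922 3.8285

phase 1: p=-0.2030, T=0.507, ωT=1.612361, cosh=2.607027, sinh=2.407611; start (x,ẋ)=(-0.108700, 0.061500) → end (x,ẋ)=(0.089402, 0.882358)
phase 2: p=0.0186, T=0.604, ωT=1.920841, cosh=3.486590, sinh=3.340106; start (x,ẋ)=(0.089402, 0.882358) → end (x,ẋ)=(1.192182, 3.828493)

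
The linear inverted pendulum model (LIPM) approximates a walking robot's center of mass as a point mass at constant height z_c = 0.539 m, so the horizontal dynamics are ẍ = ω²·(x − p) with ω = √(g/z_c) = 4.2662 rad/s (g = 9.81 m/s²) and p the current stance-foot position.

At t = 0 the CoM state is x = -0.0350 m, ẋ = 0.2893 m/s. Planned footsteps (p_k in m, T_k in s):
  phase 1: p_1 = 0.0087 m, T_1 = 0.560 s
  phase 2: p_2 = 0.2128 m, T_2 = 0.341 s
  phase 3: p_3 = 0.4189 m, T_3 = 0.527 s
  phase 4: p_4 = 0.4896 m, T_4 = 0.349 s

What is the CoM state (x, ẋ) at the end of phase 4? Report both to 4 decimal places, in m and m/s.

phase 1: p=0.0087, T=0.560, ωT=2.389072, cosh=5.497543, sinh=5.405828; start (x,ẋ)=(-0.035000, 0.289300) → end (x,ẋ)=(0.135038, 0.582615)
phase 2: p=0.2128, T=0.341, ωT=1.454774, cosh=2.258485, sinh=2.025032; start (x,ẋ)=(0.135038, 0.582615) → end (x,ẋ)=(0.313725, 0.644025)
phase 3: p=0.4189, T=0.527, ωT=2.248287, cosh=4.788540, sinh=4.682961; start (x,ẋ)=(0.313725, 0.644025) → end (x,ẋ)=(0.622203, 0.982700)
phase 4: p=0.4896, T=0.349, ωT=1.488904, cosh=2.328927, sinh=2.103307; start (x,ẋ)=(0.622203, 0.982700) → end (x,ẋ)=(1.282910, 3.478498)

x = 1.2829, ẋ = 3.4785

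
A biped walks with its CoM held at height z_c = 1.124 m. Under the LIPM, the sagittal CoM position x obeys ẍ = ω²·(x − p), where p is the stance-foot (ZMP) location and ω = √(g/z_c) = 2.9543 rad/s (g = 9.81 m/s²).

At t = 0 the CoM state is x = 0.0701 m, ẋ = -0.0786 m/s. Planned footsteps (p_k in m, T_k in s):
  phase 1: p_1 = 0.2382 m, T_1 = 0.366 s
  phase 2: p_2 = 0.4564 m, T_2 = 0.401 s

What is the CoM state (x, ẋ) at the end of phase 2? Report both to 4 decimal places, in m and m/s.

x = -0.8795, ẋ = -3.7062

phase 1: p=0.2382, T=0.366, ωT=1.081274, cosh=1.643798, sinh=1.304635; start (x,ẋ)=(0.070100, -0.078600) → end (x,ẋ)=(-0.072833, -0.777107)
phase 2: p=0.4564, T=0.401, ωT=1.184674, cosh=1.787734, sinh=1.481888; start (x,ẋ)=(-0.072833, -0.777107) → end (x,ẋ)=(-0.879527, -3.706211)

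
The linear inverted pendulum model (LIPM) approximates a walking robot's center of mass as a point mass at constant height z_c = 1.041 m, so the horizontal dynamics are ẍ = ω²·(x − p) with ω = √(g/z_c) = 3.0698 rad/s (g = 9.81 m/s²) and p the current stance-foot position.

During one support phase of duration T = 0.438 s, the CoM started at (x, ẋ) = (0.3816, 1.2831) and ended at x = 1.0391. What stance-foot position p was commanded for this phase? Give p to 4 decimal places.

p = 0.4673

ωT = 3.0698·0.438 = 1.344572; cosh(ωT) = 2.048598, sinh(ωT) = 1.787947
x(T) = p + (x₀−p)·cosh(ωT) + (ẋ₀/ω)·sinh(ωT) ⇒ p·(1 − cosh) = x(T) − x₀·cosh − (ẋ₀/ω)·sinh
numerator   = 1.0391 − (0.3816)·2.048598 − (1.2831/3.0698)·1.787947 = -0.489963
denominator = 1 − 2.048598 = -1.048598
p = -0.489963 / -1.048598 = 0.4673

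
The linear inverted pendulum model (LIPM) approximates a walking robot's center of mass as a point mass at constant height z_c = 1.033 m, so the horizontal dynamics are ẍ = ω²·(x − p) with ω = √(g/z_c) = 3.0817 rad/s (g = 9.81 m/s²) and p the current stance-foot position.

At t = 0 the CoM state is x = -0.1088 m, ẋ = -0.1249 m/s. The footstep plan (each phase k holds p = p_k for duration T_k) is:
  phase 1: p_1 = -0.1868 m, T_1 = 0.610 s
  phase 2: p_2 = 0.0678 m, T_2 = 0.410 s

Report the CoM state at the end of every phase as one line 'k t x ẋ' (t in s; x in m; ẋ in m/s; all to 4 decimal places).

phase 1: p=-0.1868, T=0.610, ωT=1.879837, cosh=3.352526, sinh=3.199911; start (x,ẋ)=(-0.108800, -0.124900) → end (x,ẋ)=(-0.054994, 0.350440)
phase 2: p=0.0678, T=0.410, ωT=1.263497, cosh=1.910218, sinh=1.627554; start (x,ẋ)=(-0.054994, 0.350440) → end (x,ẋ)=(0.018317, 0.053528)

1 0.6100 -0.0550 0.3504
2 1.0200 0.0183 0.0535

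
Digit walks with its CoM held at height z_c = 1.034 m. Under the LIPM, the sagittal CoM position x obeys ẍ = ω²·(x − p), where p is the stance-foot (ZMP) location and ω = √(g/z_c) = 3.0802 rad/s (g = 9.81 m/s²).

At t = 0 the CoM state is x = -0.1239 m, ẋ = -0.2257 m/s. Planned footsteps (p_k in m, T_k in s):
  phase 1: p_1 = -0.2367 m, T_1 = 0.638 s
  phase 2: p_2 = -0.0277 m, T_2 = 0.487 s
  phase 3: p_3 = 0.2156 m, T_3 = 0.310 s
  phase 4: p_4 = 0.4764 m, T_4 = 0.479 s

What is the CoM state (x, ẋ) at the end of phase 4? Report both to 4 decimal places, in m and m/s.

phase 1: p=-0.2367, T=0.638, ωT=1.965168, cosh=3.638120, sinh=3.497988; start (x,ẋ)=(-0.123900, -0.225700) → end (x,ẋ)=(-0.082633, 0.394240)
phase 2: p=-0.0277, T=0.487, ωT=1.500057, cosh=2.352532, sinh=2.129414; start (x,ẋ)=(-0.082633, 0.394240) → end (x,ẋ)=(0.115615, 0.567154)
phase 3: p=0.2156, T=0.310, ωT=0.954862, cosh=1.491589, sinh=1.106723; start (x,ẋ)=(0.115615, 0.567154) → end (x,ẋ)=(0.270244, 0.505120)
phase 4: p=0.4764, T=0.479, ωT=1.475416, cosh=2.300769, sinh=2.072085; start (x,ẋ)=(0.270244, 0.505120) → end (x,ẋ)=(0.341883, -0.153613)

x = 0.3419, ẋ = -0.1536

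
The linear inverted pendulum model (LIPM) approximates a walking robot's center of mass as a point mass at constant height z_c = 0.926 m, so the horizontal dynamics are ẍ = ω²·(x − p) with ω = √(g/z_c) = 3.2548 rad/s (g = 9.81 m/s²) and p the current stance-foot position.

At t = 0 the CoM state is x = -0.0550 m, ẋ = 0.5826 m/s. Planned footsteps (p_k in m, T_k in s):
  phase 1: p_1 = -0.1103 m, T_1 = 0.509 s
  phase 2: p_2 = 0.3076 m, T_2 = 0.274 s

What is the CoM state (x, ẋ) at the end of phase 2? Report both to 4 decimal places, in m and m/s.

phase 1: p=-0.1103, T=0.509, ωT=1.656693, cosh=2.716358, sinh=2.525590; start (x,ẋ)=(-0.055000, 0.582600) → end (x,ẋ)=(0.491988, 2.037132)
phase 2: p=0.3076, T=0.274, ωT=0.891815, cosh=1.424732, sinh=1.014821; start (x,ẋ)=(0.491988, 2.037132) → end (x,ẋ)=(1.205466, 3.511410)

x = 1.2055, ẋ = 3.5114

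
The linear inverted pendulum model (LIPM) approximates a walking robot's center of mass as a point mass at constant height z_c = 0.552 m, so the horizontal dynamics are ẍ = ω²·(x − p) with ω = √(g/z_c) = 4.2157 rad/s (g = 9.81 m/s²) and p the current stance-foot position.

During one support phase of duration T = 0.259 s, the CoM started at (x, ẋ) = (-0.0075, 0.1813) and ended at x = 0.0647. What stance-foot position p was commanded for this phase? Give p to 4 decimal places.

p = -0.0308

ωT = 4.2157·0.259 = 1.091866; cosh(ωT) = 1.657710, sinh(ωT) = 1.322120
x(T) = p + (x₀−p)·cosh(ωT) + (ẋ₀/ω)·sinh(ωT) ⇒ p·(1 − cosh) = x(T) − x₀·cosh − (ẋ₀/ω)·sinh
numerator   = 0.0647 − (-0.0075)·1.657710 − (0.1813/4.2157)·1.322120 = 0.020274
denominator = 1 − 1.657710 = -0.657710
p = 0.020274 / -0.657710 = -0.0308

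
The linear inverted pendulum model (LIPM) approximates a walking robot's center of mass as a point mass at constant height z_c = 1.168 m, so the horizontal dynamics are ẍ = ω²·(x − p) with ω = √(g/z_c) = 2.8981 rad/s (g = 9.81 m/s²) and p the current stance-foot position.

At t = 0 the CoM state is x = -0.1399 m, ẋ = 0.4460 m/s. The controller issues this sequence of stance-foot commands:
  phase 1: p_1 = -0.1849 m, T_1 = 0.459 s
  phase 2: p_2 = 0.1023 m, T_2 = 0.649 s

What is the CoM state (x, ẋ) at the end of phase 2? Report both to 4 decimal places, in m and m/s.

phase 1: p=-0.1849, T=0.459, ωT=1.330228, cosh=2.023161, sinh=1.758744; start (x,ẋ)=(-0.139900, 0.446000) → end (x,ẋ)=(0.176802, 1.131696)
phase 2: p=0.1023, T=0.649, ωT=1.880867, cosh=3.355823, sinh=3.203365; start (x,ẋ)=(0.176802, 1.131696) → end (x,ẋ)=(1.603217, 4.489425)

x = 1.6032, ẋ = 4.4894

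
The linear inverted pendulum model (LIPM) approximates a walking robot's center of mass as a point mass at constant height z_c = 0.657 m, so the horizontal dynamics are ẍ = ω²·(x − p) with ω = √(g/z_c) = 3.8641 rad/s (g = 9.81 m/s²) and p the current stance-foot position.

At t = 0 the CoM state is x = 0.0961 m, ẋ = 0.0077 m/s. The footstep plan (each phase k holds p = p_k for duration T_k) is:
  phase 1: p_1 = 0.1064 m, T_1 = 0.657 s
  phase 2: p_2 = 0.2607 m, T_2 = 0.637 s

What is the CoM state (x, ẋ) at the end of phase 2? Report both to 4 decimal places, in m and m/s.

phase 1: p=0.1064, T=0.657, ωT=2.538714, cosh=6.371170, sinh=6.292202; start (x,ẋ)=(0.096100, 0.007700) → end (x,ẋ)=(0.053315, -0.201373)
phase 2: p=0.2607, T=0.637, ωT=2.461432, cosh=5.903447, sinh=5.818134; start (x,ẋ)=(0.053315, -0.201373) → end (x,ẋ)=(-1.266789, -5.851185)

x = -1.2668, ẋ = -5.8512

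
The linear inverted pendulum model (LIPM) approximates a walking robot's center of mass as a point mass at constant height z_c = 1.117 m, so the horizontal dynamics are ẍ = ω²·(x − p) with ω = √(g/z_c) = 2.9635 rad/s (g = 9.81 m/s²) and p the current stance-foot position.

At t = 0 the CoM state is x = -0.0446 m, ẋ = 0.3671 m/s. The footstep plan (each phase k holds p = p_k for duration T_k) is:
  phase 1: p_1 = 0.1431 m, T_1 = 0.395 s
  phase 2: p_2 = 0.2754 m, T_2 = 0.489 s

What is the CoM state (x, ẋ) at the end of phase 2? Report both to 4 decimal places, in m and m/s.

x = -0.4715, ẋ = -2.0541

phase 1: p=0.1431, T=0.395, ωT=1.170583, cosh=1.767028, sinh=1.456842; start (x,ẋ)=(-0.044600, 0.367100) → end (x,ẋ)=(-0.008107, -0.161691)
phase 2: p=0.2754, T=0.489, ωT=1.449151, cosh=2.247134, sinh=2.012365; start (x,ẋ)=(-0.008107, -0.161691) → end (x,ẋ)=(-0.471474, -2.054073)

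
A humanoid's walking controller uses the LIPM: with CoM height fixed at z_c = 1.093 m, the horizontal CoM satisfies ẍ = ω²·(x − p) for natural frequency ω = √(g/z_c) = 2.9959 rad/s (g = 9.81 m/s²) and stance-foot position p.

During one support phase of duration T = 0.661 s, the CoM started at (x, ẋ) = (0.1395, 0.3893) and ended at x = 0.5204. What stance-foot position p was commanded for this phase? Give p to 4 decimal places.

p = 0.1695

ωT = 2.9959·0.661 = 1.980290; cosh(ωT) = 3.691436, sinh(ωT) = 3.553407
x(T) = p + (x₀−p)·cosh(ωT) + (ẋ₀/ω)·sinh(ωT) ⇒ p·(1 − cosh) = x(T) − x₀·cosh − (ẋ₀/ω)·sinh
numerator   = 0.5204 − (0.1395)·3.691436 − (0.3893/2.9959)·3.553407 = -0.456300
denominator = 1 − 3.691436 = -2.691436
p = -0.456300 / -2.691436 = 0.1695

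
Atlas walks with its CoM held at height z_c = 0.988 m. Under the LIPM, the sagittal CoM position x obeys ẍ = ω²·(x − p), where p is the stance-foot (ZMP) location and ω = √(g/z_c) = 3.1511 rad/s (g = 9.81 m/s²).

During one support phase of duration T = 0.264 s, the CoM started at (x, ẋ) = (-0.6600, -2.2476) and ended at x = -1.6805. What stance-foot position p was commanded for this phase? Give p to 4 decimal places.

ωT = 3.1511·0.264 = 0.831890; cosh(ωT) = 1.366442, sinh(ωT) = 0.931216
x(T) = p + (x₀−p)·cosh(ωT) + (ẋ₀/ω)·sinh(ωT) ⇒ p·(1 − cosh) = x(T) − x₀·cosh − (ẋ₀/ω)·sinh
numerator   = -1.6805 − (-0.6600)·1.366442 − (-2.2476/3.1511)·0.931216 = -0.114435
denominator = 1 − 1.366442 = -0.366442
p = -0.114435 / -0.366442 = 0.3123

p = 0.3123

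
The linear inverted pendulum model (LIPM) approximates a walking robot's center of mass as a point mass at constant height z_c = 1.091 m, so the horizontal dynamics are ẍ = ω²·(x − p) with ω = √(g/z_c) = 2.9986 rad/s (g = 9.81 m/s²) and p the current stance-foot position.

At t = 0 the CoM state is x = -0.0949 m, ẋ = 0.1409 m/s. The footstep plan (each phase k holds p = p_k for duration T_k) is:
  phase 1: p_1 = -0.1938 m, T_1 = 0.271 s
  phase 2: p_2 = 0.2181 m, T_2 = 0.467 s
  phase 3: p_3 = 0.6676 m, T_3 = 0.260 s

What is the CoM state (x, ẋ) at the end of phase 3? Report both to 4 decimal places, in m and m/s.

x = -0.3151, ẋ = -2.1968

phase 1: p=-0.1938, T=0.271, ωT=0.812621, cosh=1.348750, sinh=0.905056; start (x,ẋ)=(-0.094900, 0.140900) → end (x,ẋ)=(-0.017881, 0.458444)
phase 2: p=0.2181, T=0.467, ωT=1.400346, cosh=2.151558, sinh=1.905046; start (x,ẋ)=(-0.017881, 0.458444) → end (x,ẋ)=(0.001627, -0.361668)
phase 3: p=0.6676, T=0.260, ωT=0.779636, cosh=1.319626, sinh=0.861053; start (x,ẋ)=(0.001627, -0.361668) → end (x,ẋ)=(-0.315088, -2.196776)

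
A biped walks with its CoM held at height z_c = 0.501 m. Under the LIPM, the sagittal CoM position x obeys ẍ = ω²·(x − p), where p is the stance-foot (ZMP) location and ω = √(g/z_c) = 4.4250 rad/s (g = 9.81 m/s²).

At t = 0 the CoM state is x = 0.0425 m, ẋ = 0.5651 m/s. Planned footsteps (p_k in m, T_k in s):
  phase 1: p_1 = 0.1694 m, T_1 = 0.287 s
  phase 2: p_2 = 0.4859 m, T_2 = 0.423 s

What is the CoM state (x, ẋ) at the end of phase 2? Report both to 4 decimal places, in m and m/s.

phase 1: p=0.1694, T=0.287, ωT=1.269975, cosh=1.920801, sinh=1.639962; start (x,ẋ)=(0.042500, 0.565100) → end (x,ẋ)=(0.135084, 0.164552)
phase 2: p=0.4859, T=0.423, ωT=1.871775, cosh=3.326837, sinh=3.172987; start (x,ẋ)=(0.135084, 0.164552) → end (x,ẋ)=(-0.563215, -4.378184)

x = -0.5632, ẋ = -4.3782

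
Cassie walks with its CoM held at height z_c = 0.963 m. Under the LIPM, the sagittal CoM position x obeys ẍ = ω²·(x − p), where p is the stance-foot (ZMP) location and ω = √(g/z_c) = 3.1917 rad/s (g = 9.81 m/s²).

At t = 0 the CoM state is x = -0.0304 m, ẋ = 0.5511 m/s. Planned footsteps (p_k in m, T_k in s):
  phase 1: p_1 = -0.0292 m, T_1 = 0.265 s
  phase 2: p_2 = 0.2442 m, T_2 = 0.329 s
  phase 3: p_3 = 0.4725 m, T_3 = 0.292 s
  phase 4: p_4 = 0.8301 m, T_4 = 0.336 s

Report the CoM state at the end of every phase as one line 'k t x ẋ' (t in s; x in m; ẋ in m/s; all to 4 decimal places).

phase 1: p=-0.0292, T=0.265, ωT=0.845801, cosh=1.379528, sinh=0.950314; start (x,ẋ)=(-0.030400, 0.551100) → end (x,ẋ)=(0.133232, 0.756618)
phase 2: p=0.2442, T=0.329, ωT=1.050069, cosh=1.603881, sinh=1.253968; start (x,ẋ)=(0.133232, 0.756618) → end (x,ẋ)=(0.363484, 0.769400)
phase 3: p=0.4725, T=0.292, ωT=0.931976, cosh=1.466649, sinh=1.072874; start (x,ẋ)=(0.363484, 0.769400) → end (x,ẋ)=(0.571242, 0.755136)
phase 4: p=0.8301, T=0.336, ωT=1.072411, cosh=1.632300, sinh=1.290118; start (x,ẋ)=(0.571242, 0.755136) → end (x,ẋ)=(0.712799, 0.166715)

1 0.2650 0.1332 0.7566
2 0.5940 0.3635 0.7694
3 0.8860 0.5712 0.7551
4 1.2220 0.7128 0.1667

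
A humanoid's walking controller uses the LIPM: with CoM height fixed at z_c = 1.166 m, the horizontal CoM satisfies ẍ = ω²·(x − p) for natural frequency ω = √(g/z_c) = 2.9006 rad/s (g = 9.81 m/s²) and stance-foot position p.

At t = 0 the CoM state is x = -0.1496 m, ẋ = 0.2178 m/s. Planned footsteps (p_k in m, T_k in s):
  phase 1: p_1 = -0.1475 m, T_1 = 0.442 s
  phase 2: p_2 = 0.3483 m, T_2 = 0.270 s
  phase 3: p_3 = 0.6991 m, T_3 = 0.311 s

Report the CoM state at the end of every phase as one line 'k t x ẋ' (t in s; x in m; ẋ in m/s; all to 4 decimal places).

phase 1: p=-0.1475, T=0.442, ωT=1.282065, cosh=1.940769, sinh=1.663306; start (x,ẋ)=(-0.149600, 0.217800) → end (x,ẋ)=(-0.026681, 0.412568)
phase 2: p=0.3483, T=0.270, ωT=0.783162, cosh=1.322670, sinh=0.865711; start (x,ẋ)=(-0.026681, 0.412568) → end (x,ẋ)=(-0.024542, -0.395918)
phase 3: p=0.6991, T=0.311, ωT=0.902087, cosh=1.435231, sinh=1.029509; start (x,ẋ)=(-0.024542, -0.395918) → end (x,ẋ)=(-0.480017, -2.729169)

1 0.4420 -0.0267 0.4126
2 0.7120 -0.0245 -0.3959
3 1.0230 -0.4800 -2.7292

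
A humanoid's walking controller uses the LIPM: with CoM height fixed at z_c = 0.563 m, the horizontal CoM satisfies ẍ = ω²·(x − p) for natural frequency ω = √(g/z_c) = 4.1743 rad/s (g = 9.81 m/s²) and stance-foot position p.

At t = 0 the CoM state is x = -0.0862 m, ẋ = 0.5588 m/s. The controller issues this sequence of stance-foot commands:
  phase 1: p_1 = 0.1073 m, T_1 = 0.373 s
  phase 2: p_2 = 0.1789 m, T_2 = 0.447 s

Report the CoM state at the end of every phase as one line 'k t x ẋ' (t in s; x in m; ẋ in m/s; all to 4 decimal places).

phase 1: p=0.1073, T=0.373, ωT=1.557014, cosh=2.477698, sinh=2.266934; start (x,ẋ)=(-0.086200, 0.558800) → end (x,ẋ)=(-0.068668, -0.446526)
phase 2: p=0.1789, T=0.447, ωT=1.865912, cosh=3.308291, sinh=3.153536; start (x,ẋ)=(-0.068668, -0.446526) → end (x,ẋ)=(-0.977460, -4.736169)

1 0.3730 -0.0687 -0.4465
2 0.8200 -0.9775 -4.7362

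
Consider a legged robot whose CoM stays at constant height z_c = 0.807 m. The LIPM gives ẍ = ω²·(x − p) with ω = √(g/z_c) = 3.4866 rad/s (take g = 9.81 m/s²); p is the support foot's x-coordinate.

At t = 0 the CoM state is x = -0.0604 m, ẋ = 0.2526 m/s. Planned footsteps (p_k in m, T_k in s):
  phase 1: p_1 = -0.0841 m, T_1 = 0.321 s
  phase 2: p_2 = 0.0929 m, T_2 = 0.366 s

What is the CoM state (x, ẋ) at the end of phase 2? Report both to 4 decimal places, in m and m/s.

phase 1: p=-0.0841, T=0.321, ωT=1.119199, cosh=1.694470, sinh=1.367929; start (x,ẋ)=(-0.060400, 0.252600) → end (x,ẋ)=(0.055164, 0.541058)
phase 2: p=0.0929, T=0.366, ωT=1.276096, cosh=1.930875, sinh=1.651750; start (x,ẋ)=(0.055164, 0.541058) → end (x,ẋ)=(0.276358, 0.827393)

x = 0.2764, ẋ = 0.8274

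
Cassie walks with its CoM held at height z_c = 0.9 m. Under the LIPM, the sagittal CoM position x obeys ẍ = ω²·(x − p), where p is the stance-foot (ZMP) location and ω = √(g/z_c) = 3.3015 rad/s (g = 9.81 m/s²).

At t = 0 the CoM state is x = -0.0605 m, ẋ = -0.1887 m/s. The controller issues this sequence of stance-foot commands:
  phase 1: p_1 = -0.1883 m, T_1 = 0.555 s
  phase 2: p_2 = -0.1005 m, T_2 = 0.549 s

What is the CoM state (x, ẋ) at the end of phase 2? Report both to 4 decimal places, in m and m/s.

x = 0.9779, ẋ = 3.5916

phase 1: p=-0.1883, T=0.555, ωT=1.832333, cosh=3.204242, sinh=3.044202; start (x,ẋ)=(-0.060500, -0.188700) → end (x,ẋ)=(0.047208, 0.679805)
phase 2: p=-0.1005, T=0.549, ωT=1.812524, cosh=3.144564, sinh=2.981322; start (x,ẋ)=(0.047208, 0.679805) → end (x,ẋ)=(0.977856, 3.591558)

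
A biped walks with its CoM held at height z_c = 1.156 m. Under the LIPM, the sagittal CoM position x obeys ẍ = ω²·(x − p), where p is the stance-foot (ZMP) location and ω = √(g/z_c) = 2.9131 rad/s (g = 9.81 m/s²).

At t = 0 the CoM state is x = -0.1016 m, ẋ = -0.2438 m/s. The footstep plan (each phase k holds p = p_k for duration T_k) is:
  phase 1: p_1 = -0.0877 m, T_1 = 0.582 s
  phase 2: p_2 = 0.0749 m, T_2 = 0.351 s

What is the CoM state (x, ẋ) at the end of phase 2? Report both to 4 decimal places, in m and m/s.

phase 1: p=-0.0877, T=0.582, ωT=1.695424, cosh=2.816239, sinh=2.632718; start (x,ẋ)=(-0.101600, -0.243800) → end (x,ẋ)=(-0.347180, -0.793203)
phase 2: p=0.0749, T=0.351, ωT=1.022498, cosh=1.569913, sinh=1.210218; start (x,ẋ)=(-0.347180, -0.793203) → end (x,ẋ)=(-0.917258, -2.733298)

x = -0.9173, ẋ = -2.7333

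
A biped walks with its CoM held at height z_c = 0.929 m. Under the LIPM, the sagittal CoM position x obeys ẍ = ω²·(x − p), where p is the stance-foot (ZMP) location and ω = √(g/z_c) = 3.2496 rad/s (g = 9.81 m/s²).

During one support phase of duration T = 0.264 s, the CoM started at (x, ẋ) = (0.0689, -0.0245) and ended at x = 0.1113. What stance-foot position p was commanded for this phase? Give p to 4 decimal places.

p = -0.0581

ωT = 3.2496·0.264 = 0.857894; cosh(ωT) = 1.391122, sinh(ωT) = 0.967068
x(T) = p + (x₀−p)·cosh(ωT) + (ẋ₀/ω)·sinh(ωT) ⇒ p·(1 − cosh) = x(T) − x₀·cosh − (ẋ₀/ω)·sinh
numerator   = 0.1113 − (0.0689)·1.391122 − (-0.0245/3.2496)·0.967068 = 0.022743
denominator = 1 − 1.391122 = -0.391122
p = 0.022743 / -0.391122 = -0.0581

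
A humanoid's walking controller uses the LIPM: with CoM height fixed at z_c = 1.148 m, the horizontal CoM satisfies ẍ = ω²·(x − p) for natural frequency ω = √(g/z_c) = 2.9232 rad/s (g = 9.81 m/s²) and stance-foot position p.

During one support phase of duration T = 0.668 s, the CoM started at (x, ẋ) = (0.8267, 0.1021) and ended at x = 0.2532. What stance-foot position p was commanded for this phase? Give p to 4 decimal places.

p = 1.0942

ωT = 2.9232·0.668 = 1.952698; cosh(ωT) = 3.594782, sinh(ωT) = 3.452891
x(T) = p + (x₀−p)·cosh(ωT) + (ẋ₀/ω)·sinh(ωT) ⇒ p·(1 − cosh) = x(T) − x₀·cosh − (ẋ₀/ω)·sinh
numerator   = 0.2532 − (0.8267)·3.594782 − (0.1021/2.9232)·3.452891 = -2.839207
denominator = 1 − 3.594782 = -2.594782
p = -2.839207 / -2.594782 = 1.0942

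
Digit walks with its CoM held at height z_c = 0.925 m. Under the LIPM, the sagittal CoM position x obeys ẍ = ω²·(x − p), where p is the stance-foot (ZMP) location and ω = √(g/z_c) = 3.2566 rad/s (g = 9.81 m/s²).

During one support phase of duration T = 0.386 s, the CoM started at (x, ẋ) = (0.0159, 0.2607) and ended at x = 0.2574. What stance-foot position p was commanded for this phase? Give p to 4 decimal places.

ωT = 3.2566·0.386 = 1.257048; cosh(ωT) = 1.899761, sinh(ωT) = 1.615268
x(T) = p + (x₀−p)·cosh(ωT) + (ẋ₀/ω)·sinh(ωT) ⇒ p·(1 − cosh) = x(T) − x₀·cosh − (ẋ₀/ω)·sinh
numerator   = 0.2574 − (0.0159)·1.899761 − (0.2607/3.2566)·1.615268 = 0.097887
denominator = 1 − 1.899761 = -0.899761
p = 0.097887 / -0.899761 = -0.1088

p = -0.1088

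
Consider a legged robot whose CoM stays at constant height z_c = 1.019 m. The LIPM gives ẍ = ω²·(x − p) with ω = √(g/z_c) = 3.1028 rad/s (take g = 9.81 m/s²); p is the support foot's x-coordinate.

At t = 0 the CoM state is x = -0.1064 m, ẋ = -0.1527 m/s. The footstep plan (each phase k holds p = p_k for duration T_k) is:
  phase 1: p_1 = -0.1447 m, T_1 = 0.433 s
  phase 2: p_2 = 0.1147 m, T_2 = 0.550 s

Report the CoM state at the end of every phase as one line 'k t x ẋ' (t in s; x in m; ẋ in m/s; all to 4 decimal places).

1 0.4330 -0.1542 -0.1003
2 0.9830 -0.7366 -2.5083

phase 1: p=-0.1447, T=0.433, ωT=1.343512, cosh=2.046704, sinh=1.785777; start (x,ẋ)=(-0.106400, -0.152700) → end (x,ẋ)=(-0.154196, -0.100315)
phase 2: p=0.1147, T=0.550, ωT=1.706540, cosh=2.845679, sinh=2.664186; start (x,ẋ)=(-0.154196, -0.100315) → end (x,ẋ)=(-0.736625, -2.508274)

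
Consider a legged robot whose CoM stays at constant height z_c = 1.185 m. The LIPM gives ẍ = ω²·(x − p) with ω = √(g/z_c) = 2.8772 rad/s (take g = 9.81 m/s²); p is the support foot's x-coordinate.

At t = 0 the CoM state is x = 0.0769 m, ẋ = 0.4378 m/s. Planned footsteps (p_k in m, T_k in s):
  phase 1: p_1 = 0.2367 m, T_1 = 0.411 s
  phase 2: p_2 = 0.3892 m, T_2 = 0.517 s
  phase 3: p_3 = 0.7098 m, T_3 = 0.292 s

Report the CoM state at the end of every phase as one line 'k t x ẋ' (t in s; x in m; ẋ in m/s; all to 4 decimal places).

phase 1: p=0.2367, T=0.411, ωT=1.182529, cosh=1.784559, sinh=1.478057; start (x,ẋ)=(0.076900, 0.437800) → end (x,ẋ)=(0.176431, 0.101704)
phase 2: p=0.3892, T=0.517, ωT=1.487512, cosh=2.326003, sinh=2.100069; start (x,ẋ)=(0.176431, 0.101704) → end (x,ẋ)=(-0.031467, -1.049052)
phase 3: p=0.7098, T=0.292, ωT=0.840142, cosh=1.374173, sinh=0.942524; start (x,ẋ)=(-0.031467, -1.049052) → end (x,ẋ)=(-0.652481, -3.451769)

1 0.4110 0.1764 0.1017
2 0.9280 -0.0315 -1.0491
3 1.2200 -0.6525 -3.4518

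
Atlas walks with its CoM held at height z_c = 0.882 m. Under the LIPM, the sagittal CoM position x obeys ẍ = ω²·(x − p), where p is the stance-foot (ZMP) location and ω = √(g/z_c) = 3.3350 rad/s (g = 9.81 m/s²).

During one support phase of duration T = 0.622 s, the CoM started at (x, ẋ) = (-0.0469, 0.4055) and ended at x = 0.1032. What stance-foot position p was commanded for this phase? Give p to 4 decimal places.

ωT = 3.3350·0.622 = 2.074370; cosh(ωT) = 4.042583, sinh(ωT) = 3.916947
x(T) = p + (x₀−p)·cosh(ωT) + (ẋ₀/ω)·sinh(ωT) ⇒ p·(1 − cosh) = x(T) − x₀·cosh − (ẋ₀/ω)·sinh
numerator   = 0.1032 − (-0.0469)·4.042583 − (0.4055/3.3350)·3.916947 = -0.183461
denominator = 1 − 4.042583 = -3.042583
p = -0.183461 / -3.042583 = 0.0603

p = 0.0603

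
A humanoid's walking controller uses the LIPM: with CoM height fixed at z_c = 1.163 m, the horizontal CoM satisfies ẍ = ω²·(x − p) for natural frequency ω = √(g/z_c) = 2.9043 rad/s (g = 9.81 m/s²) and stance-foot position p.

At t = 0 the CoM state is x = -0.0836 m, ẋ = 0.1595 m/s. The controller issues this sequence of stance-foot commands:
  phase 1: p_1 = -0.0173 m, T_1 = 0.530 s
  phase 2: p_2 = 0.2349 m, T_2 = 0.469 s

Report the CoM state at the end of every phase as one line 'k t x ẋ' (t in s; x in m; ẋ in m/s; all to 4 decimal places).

1 0.5300 -0.0568 -0.0393
2 0.9990 -0.3966 -1.6273

phase 1: p=-0.0173, T=0.530, ωT=1.539279, cosh=2.437882, sinh=2.223346; start (x,ẋ)=(-0.083600, 0.159500) → end (x,ẋ)=(-0.056829, -0.039274)
phase 2: p=0.2349, T=0.469, ωT=1.362117, cosh=2.080284, sinh=1.824166; start (x,ẋ)=(-0.056829, -0.039274) → end (x,ẋ)=(-0.396646, -1.627258)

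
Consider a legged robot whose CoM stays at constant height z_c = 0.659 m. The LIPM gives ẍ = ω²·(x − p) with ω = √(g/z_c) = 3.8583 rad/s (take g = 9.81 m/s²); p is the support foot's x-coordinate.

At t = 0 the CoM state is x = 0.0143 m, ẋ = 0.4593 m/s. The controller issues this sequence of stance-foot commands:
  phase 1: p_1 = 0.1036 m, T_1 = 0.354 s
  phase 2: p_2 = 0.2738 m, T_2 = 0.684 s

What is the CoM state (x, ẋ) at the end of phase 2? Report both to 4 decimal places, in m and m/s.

phase 1: p=0.1036, T=0.354, ωT=1.365838, cosh=2.087087, sinh=1.831920; start (x,ẋ)=(0.014300, 0.459300) → end (x,ẋ)=(0.135299, 0.327418)
phase 2: p=0.2738, T=0.684, ωT=2.639077, cosh=7.035853, sinh=6.964426; start (x,ẋ)=(0.135299, 0.327418) → end (x,ẋ)=(-0.109669, -1.417983)

x = -0.1097, ẋ = -1.4180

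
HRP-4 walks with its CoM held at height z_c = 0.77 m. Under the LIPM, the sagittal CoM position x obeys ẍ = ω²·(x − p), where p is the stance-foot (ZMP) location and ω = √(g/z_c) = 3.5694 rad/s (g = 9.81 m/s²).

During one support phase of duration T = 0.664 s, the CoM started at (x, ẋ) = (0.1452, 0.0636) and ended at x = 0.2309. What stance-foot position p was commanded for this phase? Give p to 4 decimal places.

ωT = 3.5694·0.664 = 2.370082; cosh(ωT) = 5.395869, sinh(ωT) = 5.302396
x(T) = p + (x₀−p)·cosh(ωT) + (ẋ₀/ω)·sinh(ωT) ⇒ p·(1 − cosh) = x(T) − x₀·cosh − (ẋ₀/ω)·sinh
numerator   = 0.2309 − (0.1452)·5.395869 − (0.0636/3.5694)·5.302396 = -0.647059
denominator = 1 − 5.395869 = -4.395869
p = -0.647059 / -4.395869 = 0.1472

p = 0.1472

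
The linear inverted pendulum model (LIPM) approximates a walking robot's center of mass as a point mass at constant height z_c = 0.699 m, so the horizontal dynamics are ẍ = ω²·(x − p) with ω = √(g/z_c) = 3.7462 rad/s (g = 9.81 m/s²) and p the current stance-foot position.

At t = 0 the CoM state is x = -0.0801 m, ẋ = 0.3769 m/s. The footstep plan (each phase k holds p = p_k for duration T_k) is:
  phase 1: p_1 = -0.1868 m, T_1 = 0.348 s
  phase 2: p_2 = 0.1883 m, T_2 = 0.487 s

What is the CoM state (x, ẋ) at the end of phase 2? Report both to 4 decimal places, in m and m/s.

x = 1.3620, ẋ = 4.6225

phase 1: p=-0.1868, T=0.348, ωT=1.303678, cosh=1.977174, sinh=1.705642; start (x,ẋ)=(-0.080100, 0.376900) → end (x,ẋ)=(0.195767, 1.426975)
phase 2: p=0.1883, T=0.487, ωT=1.824399, cosh=3.180193, sinh=3.018878; start (x,ẋ)=(0.195767, 1.426975) → end (x,ẋ)=(1.361975, 4.622500)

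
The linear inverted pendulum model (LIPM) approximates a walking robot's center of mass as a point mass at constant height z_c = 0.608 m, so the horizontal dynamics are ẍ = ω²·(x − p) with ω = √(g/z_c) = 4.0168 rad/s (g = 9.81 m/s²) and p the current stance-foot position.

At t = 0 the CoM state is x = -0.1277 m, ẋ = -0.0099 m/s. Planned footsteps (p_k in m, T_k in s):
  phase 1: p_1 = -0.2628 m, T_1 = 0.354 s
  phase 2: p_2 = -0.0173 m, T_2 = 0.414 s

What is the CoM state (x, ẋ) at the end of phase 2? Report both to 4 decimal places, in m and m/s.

phase 1: p=-0.2628, T=0.354, ωT=1.421947, cosh=2.193214, sinh=1.951970; start (x,ẋ)=(-0.127700, -0.009900) → end (x,ẋ)=(0.028692, 1.037562)
phase 2: p=-0.0173, T=0.414, ωT=1.662955, cosh=2.732227, sinh=2.542649; start (x,ẋ)=(0.028692, 1.037562) → end (x,ẋ)=(0.765142, 3.304589)

x = 0.7651, ẋ = 3.3046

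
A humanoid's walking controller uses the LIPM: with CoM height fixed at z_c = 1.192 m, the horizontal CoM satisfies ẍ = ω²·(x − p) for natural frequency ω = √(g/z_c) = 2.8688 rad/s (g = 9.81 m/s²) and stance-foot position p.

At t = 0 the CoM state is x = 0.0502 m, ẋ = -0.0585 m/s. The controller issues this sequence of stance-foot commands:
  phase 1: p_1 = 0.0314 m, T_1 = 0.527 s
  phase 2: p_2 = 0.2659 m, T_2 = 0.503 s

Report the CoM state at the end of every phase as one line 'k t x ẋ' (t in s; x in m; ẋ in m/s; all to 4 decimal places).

1 0.5270 0.0321 -0.0228
2 1.0300 -0.2724 -1.3913

phase 1: p=0.0314, T=0.527, ωT=1.511858, cosh=2.377824, sinh=2.157324; start (x,ẋ)=(0.050200, -0.058500) → end (x,ẋ)=(0.032111, -0.022751)
phase 2: p=0.2659, T=0.503, ωT=1.443006, cosh=2.234810, sinh=1.998594; start (x,ẋ)=(0.032111, -0.022751) → end (x,ẋ)=(-0.272423, -1.391286)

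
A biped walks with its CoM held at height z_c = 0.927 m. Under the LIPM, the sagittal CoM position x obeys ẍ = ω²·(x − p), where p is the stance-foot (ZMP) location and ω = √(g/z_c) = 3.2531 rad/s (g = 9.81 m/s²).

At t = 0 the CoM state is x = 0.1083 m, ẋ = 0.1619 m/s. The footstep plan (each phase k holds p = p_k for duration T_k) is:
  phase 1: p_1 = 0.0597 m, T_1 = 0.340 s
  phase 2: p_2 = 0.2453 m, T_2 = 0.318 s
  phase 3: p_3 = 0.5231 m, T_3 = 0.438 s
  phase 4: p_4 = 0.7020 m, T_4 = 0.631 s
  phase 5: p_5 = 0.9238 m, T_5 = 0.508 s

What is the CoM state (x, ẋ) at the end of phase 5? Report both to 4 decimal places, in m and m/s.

x = -0.2311, ẋ = -3.5978

phase 1: p=0.0597, T=0.340, ωT=1.106054, cosh=1.676635, sinh=1.345773; start (x,ẋ)=(0.108300, 0.161900) → end (x,ẋ)=(0.208161, 0.484215)
phase 2: p=0.2453, T=0.318, ωT=1.034486, cosh=1.584534, sinh=1.229125; start (x,ẋ)=(0.208161, 0.484215) → end (x,ẋ)=(0.369403, 0.618755)
phase 3: p=0.5231, T=0.438, ωT=1.424858, cosh=2.198905, sinh=1.958362; start (x,ẋ)=(0.369403, 0.618755) → end (x,ẋ)=(0.557626, 0.381422)
phase 4: p=0.7020, T=0.631, ωT=2.052706, cosh=3.958669, sinh=3.830282; start (x,ẋ)=(0.557626, 0.381422) → end (x,ẋ)=(0.579566, -0.289021)
phase 5: p=0.9238, T=0.508, ωT=1.652575, cosh=2.705980, sinh=2.514424; start (x,ẋ)=(0.579566, -0.289021) → end (x,ẋ)=(-0.231084, -3.597806)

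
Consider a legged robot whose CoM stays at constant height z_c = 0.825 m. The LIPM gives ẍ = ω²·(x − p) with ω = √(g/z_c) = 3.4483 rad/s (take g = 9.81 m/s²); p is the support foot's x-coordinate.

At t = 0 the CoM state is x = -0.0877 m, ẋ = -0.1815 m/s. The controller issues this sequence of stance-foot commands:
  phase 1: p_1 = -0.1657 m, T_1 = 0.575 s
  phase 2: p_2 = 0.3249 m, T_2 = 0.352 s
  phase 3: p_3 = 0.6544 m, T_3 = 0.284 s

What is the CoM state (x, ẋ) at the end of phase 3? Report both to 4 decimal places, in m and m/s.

x = -1.2455, ẋ = -5.9430

phase 1: p=-0.1657, T=0.575, ωT=1.982772, cosh=3.700269, sinh=3.562582; start (x,ẋ)=(-0.087700, -0.181500) → end (x,ẋ)=(-0.064594, 0.286620)
phase 2: p=0.3249, T=0.352, ωT=1.213802, cosh=1.831662, sinh=1.534596; start (x,ẋ)=(-0.064594, 0.286620) → end (x,ẋ)=(-0.260967, -1.536115)
phase 3: p=0.6544, T=0.284, ωT=0.979317, cosh=1.519103, sinh=1.143535; start (x,ẋ)=(-0.260967, -1.536115) → end (x,ẋ)=(-1.245548, -5.943040)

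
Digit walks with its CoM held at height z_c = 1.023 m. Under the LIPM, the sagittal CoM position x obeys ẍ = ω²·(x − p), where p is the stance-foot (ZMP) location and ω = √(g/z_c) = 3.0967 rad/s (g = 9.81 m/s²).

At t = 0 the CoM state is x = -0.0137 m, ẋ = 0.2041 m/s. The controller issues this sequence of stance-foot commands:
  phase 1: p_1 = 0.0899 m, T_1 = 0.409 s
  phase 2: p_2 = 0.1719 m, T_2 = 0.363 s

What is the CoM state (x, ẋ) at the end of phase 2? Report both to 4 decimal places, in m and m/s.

x = -0.1812, ẋ = -0.9628

phase 1: p=0.0899, T=0.409, ωT=1.266550, cosh=1.915196, sinh=1.633394; start (x,ẋ)=(-0.013700, 0.204100) → end (x,ẋ)=(-0.000859, -0.133131)
phase 2: p=0.1719, T=0.363, ωT=1.124102, cosh=1.701198, sinh=1.376254; start (x,ẋ)=(-0.000859, -0.133131) → end (x,ẋ)=(-0.181164, -0.962755)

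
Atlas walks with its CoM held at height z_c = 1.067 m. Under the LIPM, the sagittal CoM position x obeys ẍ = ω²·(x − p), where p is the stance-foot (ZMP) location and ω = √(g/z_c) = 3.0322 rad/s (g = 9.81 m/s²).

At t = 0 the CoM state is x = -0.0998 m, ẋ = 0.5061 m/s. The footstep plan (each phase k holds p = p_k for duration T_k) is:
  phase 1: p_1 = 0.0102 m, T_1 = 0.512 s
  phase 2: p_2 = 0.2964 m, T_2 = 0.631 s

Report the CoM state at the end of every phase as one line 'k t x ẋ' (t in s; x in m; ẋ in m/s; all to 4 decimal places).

1 0.5120 0.1153 0.4964
2 1.1430 0.2120 -0.1017

phase 1: p=0.0102, T=0.512, ωT=1.552486, cosh=2.467460, sinh=2.255739; start (x,ẋ)=(-0.099800, 0.506100) → end (x,ẋ)=(0.115281, 0.496398)
phase 2: p=0.2964, T=0.631, ωT=1.913318, cosh=3.461562, sinh=3.313972; start (x,ẋ)=(0.115281, 0.496398) → end (x,ẋ)=(0.211973, -0.101681)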